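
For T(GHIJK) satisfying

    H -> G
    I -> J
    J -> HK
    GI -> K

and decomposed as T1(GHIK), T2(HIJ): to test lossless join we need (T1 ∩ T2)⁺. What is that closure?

GHIJK

T1 ∩ T2 = {HI}.
H → G applies, adding G
I → J applies, adding J
J → HK applies, adding K
Closure: {GHIJK}.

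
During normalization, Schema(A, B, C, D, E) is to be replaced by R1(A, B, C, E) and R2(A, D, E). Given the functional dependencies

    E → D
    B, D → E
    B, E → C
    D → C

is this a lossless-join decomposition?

Yes

Common attributes: R1 ∩ R2 = {A, E}.
Closure of {A, E}: E → D applies, adding D; D → C applies, adding C. So (A, E)⁺ = {A, C, D, E}.
This closure contains every attribute of R2, so R1 ∩ R2 → R2. The join is lossless.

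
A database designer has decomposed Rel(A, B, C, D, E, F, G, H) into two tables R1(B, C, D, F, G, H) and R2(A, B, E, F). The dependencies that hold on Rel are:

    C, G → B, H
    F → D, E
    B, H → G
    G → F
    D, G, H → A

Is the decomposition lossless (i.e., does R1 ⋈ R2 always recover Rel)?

Common attributes: R1 ∩ R2 = {B, F}.
Closure of {B, F}: F → D, E applies, adding D, E. So (B, F)⁺ = {B, D, E, F}.
The closure contains neither all of R1 = {B, C, D, F, G, H} nor all of R2 = {A, B, E, F}, so the common attributes are not a superkey of either fragment. The join is lossy.

No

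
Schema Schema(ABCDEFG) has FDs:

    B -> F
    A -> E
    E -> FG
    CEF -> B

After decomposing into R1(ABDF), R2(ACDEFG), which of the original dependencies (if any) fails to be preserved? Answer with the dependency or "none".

CEF -> B

Check CEF → B: no single fragment contains all of {BCEF}, and the restricted closure of {CEF} across the fragments never reaches {B}.
B → F is preserved.
A → E is preserved.
E → FG is preserved.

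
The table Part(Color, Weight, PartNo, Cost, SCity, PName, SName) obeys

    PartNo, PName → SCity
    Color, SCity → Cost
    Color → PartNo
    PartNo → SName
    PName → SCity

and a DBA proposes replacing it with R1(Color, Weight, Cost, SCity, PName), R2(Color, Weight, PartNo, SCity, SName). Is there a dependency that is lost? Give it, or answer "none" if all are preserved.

none

PartNo, PName → SCity: restricted closure across fragments reaches SCity.
Color, SCity → Cost lies within R1.
Color → PartNo lies within R2.
PartNo → SName lies within R2.
PName → SCity lies within R1.
Every dependency is enforceable on the fragments, so the decomposition is dependency-preserving.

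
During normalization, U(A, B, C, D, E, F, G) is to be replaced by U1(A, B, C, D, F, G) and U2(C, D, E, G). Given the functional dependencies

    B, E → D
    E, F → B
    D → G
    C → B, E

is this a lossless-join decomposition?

Common attributes: U1 ∩ U2 = {C, D, G}.
Closure of {C, D, G}: C → B, E applies, adding B, E. So (C, D, G)⁺ = {B, C, D, E, G}.
This closure contains every attribute of U2, so U1 ∩ U2 → U2. The join is lossless.

Yes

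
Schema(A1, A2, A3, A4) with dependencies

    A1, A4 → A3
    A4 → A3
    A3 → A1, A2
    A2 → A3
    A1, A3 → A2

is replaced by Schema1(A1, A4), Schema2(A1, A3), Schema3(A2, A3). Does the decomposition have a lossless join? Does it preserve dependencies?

lossy and not dependency-preserving

Lossless test (chase): Rows 2 and 3 agree on A3; apply A3→A1, A2 and equate their A1, A2 entries. No row becomes fully distinguished — the join is lossy.
Dependency preservation: the restricted closure of {A1, A4} across the fragments never reaches {A3}, so A1, A4 → A3 cannot be enforced without a join — not preserved.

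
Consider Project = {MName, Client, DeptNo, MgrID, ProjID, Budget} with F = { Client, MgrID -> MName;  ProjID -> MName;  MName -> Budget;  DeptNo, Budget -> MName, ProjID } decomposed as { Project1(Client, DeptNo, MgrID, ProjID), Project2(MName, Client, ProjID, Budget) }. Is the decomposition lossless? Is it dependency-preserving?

lossless but not dependency-preserving

Lossless test: (Client, ProjID)⁺ = {MName, Client, ProjID, Budget}, which contains all of one fragment — lossless.
Dependency preservation: the restricted closure of {Client, MgrID} across the fragments never reaches {MName}, so Client, MgrID → MName cannot be enforced without a join — not preserved.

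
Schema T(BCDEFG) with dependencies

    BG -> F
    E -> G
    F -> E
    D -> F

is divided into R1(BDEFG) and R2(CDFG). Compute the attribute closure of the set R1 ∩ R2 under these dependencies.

R1 ∩ R2 = {DFG}.
F → E applies, adding E
Closure: {DEFG}.

DEFG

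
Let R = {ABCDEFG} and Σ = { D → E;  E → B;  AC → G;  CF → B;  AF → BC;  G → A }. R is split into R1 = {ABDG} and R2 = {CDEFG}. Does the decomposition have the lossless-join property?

Common attributes: R1 ∩ R2 = {DG}.
Closure of {DG}: D → E applies, adding E; E → B applies, adding B; G → A applies, adding A. So (DG)⁺ = {ABDEG}.
This closure contains every attribute of R1, so R1 ∩ R2 → R1. The join is lossless.

Yes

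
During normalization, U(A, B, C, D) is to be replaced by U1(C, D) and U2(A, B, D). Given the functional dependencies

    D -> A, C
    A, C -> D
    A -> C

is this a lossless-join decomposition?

Yes

Common attributes: U1 ∩ U2 = {D}.
Closure of {D}: D → A, C applies, adding A, C. So (D)⁺ = {A, C, D}.
This closure contains every attribute of U1, so U1 ∩ U2 → U1. The join is lossless.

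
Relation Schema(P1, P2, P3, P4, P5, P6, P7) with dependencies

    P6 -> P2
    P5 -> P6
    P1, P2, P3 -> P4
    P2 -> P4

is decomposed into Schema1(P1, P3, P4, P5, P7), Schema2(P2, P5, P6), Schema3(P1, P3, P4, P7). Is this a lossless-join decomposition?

Chase test. Columns are P1, P2, P3, P4, P5, P6, P7; row i has aⱼ where attribute j ∈ Schemai, else bᵢⱼ.
Initial tableau (one row per fragment):
  row 1: a1 b12 a3 a4 a5 b16 a7
  row 2: b21 a2 b23 b24 a5 a6 b27
  row 3: a1 b32 a3 a4 b35 b36 a7
Rows 1 and 2 agree on P5; apply P5→P6 and equate their P6 entries.
Rows 1 and 2 agree on P6; apply P6→P2 and equate their P2 entries.
Rows 1 and 2 agree on P2; apply P2→P4 and equate their P4 entries.
Row 1 is now all distinguished symbols — the join is lossless.

Yes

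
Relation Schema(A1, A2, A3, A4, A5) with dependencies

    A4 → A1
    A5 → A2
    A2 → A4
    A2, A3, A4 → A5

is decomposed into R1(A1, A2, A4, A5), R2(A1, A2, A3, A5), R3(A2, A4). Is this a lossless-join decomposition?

Yes

Chase test. Columns are A1, A2, A3, A4, A5; row i has aⱼ where attribute j ∈ Ri, else bᵢⱼ.
Initial tableau (one row per fragment):
  row 1: a1 a2 b13 a4 a5
  row 2: a1 a2 a3 b24 a5
  row 3: b31 a2 b33 a4 b35
Rows 1 and 3 agree on A4; apply A4→A1 and equate their A1 entries.
Rows 1 and 2 agree on A2; apply A2→A4 and equate their A4 entries.
Row 2 is now all distinguished symbols — the join is lossless.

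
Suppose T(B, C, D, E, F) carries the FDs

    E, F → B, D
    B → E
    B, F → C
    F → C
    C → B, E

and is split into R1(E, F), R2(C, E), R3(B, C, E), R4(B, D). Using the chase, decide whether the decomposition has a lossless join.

No

Chase test. Columns are B, C, D, E, F; row i has aⱼ where attribute j ∈ Ri, else bᵢⱼ.
Initial tableau (one row per fragment):
  row 1: b11 b12 b13 a4 a5
  row 2: b21 a2 b23 a4 b25
  row 3: a1 a2 b33 a4 b35
  row 4: a1 b42 a3 b44 b45
Rows 3 and 4 agree on B; apply B→E and equate their E entries.
Rows 2 and 3 agree on C; apply C→B, E and equate their B, E entries.
No row becomes fully distinguished — the join is lossy.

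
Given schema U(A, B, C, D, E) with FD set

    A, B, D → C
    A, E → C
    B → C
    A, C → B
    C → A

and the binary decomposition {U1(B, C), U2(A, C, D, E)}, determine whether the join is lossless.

Yes

Common attributes: U1 ∩ U2 = {C}.
Closure of {C}: C → A applies, adding A; A, C → B applies, adding B. So (C)⁺ = {A, B, C}.
This closure contains every attribute of U1, so U1 ∩ U2 → U1. The join is lossless.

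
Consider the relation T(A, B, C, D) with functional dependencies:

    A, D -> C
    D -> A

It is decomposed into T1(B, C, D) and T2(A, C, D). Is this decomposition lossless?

Common attributes: T1 ∩ T2 = {C, D}.
Closure of {C, D}: D → A applies, adding A. So (C, D)⁺ = {A, C, D}.
This closure contains every attribute of T2, so T1 ∩ T2 → T2. The join is lossless.

Yes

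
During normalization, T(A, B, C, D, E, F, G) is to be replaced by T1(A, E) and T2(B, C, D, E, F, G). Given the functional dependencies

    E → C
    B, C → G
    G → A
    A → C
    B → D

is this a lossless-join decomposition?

No

Common attributes: T1 ∩ T2 = {E}.
Closure of {E}: E → C applies, adding C. So (E)⁺ = {C, E}.
The closure contains neither all of T1 = {A, E} nor all of T2 = {B, C, D, E, F, G}, so the common attributes are not a superkey of either fragment. The join is lossy.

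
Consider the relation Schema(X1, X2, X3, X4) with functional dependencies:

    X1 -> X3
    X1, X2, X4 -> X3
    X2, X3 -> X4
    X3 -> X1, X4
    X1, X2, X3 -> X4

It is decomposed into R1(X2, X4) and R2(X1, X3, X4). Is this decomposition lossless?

Common attributes: R1 ∩ R2 = {X4}.
No dependency enlarges {X4}, so (X4)⁺ = {X4}.
The closure contains neither all of R1 = {X2, X4} nor all of R2 = {X1, X3, X4}, so the common attributes are not a superkey of either fragment. The join is lossy.

No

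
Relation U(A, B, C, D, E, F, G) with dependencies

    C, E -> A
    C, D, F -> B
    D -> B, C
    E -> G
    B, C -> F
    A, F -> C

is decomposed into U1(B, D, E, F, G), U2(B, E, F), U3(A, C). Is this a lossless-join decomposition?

Chase test. Columns are A, B, C, D, E, F, G; row i has aⱼ where attribute j ∈ Ui, else bᵢⱼ.
Initial tableau (one row per fragment):
  row 1: b11 a2 b13 a4 a5 a6 a7
  row 2: b21 a2 b23 b24 a5 a6 b27
  row 3: a1 b32 a3 b34 b35 b36 b37
Rows 1 and 2 agree on E; apply E→G and equate their G entries.
No row becomes fully distinguished — the join is lossy.

No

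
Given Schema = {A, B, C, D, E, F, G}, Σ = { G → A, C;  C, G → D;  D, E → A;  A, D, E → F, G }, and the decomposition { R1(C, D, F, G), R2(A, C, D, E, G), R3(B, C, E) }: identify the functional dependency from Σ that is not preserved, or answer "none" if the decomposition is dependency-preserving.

Check A, D, E → F, G: no single fragment contains all of {A, D, E, F, G}, and the restricted closure of {A, D, E} across the fragments never reaches {F, G}.
G → A, C is preserved.
C, G → D is preserved.
D, E → A is preserved.

A, D, E → F, G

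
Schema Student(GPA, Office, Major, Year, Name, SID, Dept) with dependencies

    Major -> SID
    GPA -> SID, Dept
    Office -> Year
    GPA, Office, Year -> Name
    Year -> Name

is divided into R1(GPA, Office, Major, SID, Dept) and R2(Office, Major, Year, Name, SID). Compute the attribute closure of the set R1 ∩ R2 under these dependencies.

Office, Major, Year, Name, SID

R1 ∩ R2 = {Office, Major, SID}.
Office → Year applies, adding Year
Year → Name applies, adding Name
Closure: {Office, Major, Year, Name, SID}.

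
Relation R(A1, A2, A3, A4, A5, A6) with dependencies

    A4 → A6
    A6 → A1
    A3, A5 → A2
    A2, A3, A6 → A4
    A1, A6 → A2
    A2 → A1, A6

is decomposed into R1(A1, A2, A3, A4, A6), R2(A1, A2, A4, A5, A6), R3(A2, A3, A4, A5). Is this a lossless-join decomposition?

Chase test. Columns are A1, A2, A3, A4, A5, A6; row i has aⱼ where attribute j ∈ Ri, else bᵢⱼ.
Initial tableau (one row per fragment):
  row 1: a1 a2 a3 a4 b15 a6
  row 2: a1 a2 b23 a4 a5 a6
  row 3: b31 a2 a3 a4 a5 b36
Rows 1 and 3 agree on A4; apply A4→A6 and equate their A6 entries.
Rows 1 and 3 agree on A6; apply A6→A1 and equate their A1 entries.
Row 3 is now all distinguished symbols — the join is lossless.

Yes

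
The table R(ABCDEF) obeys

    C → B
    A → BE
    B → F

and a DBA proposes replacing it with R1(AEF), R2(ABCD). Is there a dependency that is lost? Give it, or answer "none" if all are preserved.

Check B → F: no single fragment contains all of {BF}, and the restricted closure of {B} across the fragments never reaches {F}.
C → B is preserved.
A → BE is preserved.

B → F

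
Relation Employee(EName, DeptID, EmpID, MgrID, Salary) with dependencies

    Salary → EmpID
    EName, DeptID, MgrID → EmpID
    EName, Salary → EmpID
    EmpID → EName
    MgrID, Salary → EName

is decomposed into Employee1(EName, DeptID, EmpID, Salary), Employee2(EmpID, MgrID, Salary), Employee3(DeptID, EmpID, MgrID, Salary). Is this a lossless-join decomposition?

Chase test. Columns are EName, DeptID, EmpID, MgrID, Salary; row i has aⱼ where attribute j ∈ Employeei, else bᵢⱼ.
Initial tableau (one row per fragment):
  row 1: a1 a2 a3 b14 a5
  row 2: b21 b22 a3 a4 a5
  row 3: b31 a2 a3 a4 a5
Rows 1 and 2 agree on EmpID; apply EmpID→EName and equate their EName entries.
Rows 1 and 3 agree on EmpID; apply EmpID→EName and equate their EName entries.
Row 3 is now all distinguished symbols — the join is lossless.

Yes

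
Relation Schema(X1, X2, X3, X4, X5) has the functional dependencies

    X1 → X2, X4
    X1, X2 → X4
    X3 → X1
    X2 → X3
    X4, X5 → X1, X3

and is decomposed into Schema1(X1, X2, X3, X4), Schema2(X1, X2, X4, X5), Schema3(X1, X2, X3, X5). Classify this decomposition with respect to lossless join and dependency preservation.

Lossless test (chase): Rows 1 and 3 agree on X1; apply X1→X2, X4 and equate their X2, X4 entries. Rows 1 and 2 agree on X2; apply X2→X3 and equate their X3 entries. Row 2 is now all distinguished symbols — the join is lossless.
Dependency preservation: X4, X5 → X1, X3 is not contained in any single fragment, but the restricted closure of its left-hand side across the fragments still reaches the right-hand side; the remaining FDs each lie inside some fragment. All dependencies are preserved.

lossless and dependency-preserving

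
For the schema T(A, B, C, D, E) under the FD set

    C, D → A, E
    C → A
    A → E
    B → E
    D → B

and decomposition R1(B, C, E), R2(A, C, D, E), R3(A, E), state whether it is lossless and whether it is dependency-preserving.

Lossless test (chase): Rows 1 and 2 agree on C; apply C→A and equate their A entries. No row becomes fully distinguished — the join is lossy.
Dependency preservation: the restricted closure of {D} across the fragments never reaches {B}, so D → B cannot be enforced without a join — not preserved.

lossy and not dependency-preserving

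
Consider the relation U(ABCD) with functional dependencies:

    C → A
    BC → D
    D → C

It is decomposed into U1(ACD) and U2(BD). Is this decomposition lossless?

Yes

Common attributes: U1 ∩ U2 = {D}.
Closure of {D}: D → C applies, adding C; C → A applies, adding A. So (D)⁺ = {ACD}.
This closure contains every attribute of U1, so U1 ∩ U2 → U1. The join is lossless.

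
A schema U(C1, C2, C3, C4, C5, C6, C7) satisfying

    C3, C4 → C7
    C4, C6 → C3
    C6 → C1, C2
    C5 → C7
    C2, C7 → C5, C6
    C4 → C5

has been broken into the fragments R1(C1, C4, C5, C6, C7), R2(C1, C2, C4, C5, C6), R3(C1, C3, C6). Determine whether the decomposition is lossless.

Chase test. Columns are C1, C2, C3, C4, C5, C6, C7; row i has aⱼ where attribute j ∈ Ri, else bᵢⱼ.
Initial tableau (one row per fragment):
  row 1: a1 b12 b13 a4 a5 a6 a7
  row 2: a1 a2 b23 a4 a5 a6 b27
  row 3: a1 b32 a3 b34 b35 a6 b37
Rows 1 and 2 agree on C4, C6; apply C4, C6→C3 and equate their C3 entries.
Rows 1 and 2 agree on C6; apply C6→C1, C2 and equate their C1, C2 entries.
Rows 1 and 3 agree on C6; apply C6→C1, C2 and equate their C1, C2 entries.
Rows 1 and 2 agree on C5; apply C5→C7 and equate their C7 entries.
No row becomes fully distinguished — the join is lossy.

No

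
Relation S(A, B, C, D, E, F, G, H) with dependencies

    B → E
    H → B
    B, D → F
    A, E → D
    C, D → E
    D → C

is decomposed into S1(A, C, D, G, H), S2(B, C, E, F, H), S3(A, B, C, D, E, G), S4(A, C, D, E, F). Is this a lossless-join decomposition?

No

Chase test. Columns are A, B, C, D, E, F, G, H; row i has aⱼ where attribute j ∈ Si, else bᵢⱼ.
Initial tableau (one row per fragment):
  row 1: a1 b12 a3 a4 b15 b16 a7 a8
  row 2: b21 a2 a3 b24 a5 a6 b27 a8
  row 3: a1 a2 a3 a4 a5 b36 a7 b38
  row 4: a1 b42 a3 a4 a5 a6 b47 b48
Rows 1 and 2 agree on H; apply H→B and equate their B entries.
Rows 1 and 3 agree on B, D; apply B, D→F and equate their F entries.
Rows 1 and 3 agree on C, D; apply C, D→E and equate their E entries.
No row becomes fully distinguished — the join is lossy.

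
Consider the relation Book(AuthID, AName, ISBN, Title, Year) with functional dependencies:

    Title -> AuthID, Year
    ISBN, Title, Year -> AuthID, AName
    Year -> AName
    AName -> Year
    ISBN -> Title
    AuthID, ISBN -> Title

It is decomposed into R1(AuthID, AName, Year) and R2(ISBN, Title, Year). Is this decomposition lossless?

No

Common attributes: R1 ∩ R2 = {Year}.
Closure of {Year}: Year → AName applies, adding AName. So (Year)⁺ = {AName, Year}.
The closure contains neither all of R1 = {AuthID, AName, Year} nor all of R2 = {ISBN, Title, Year}, so the common attributes are not a superkey of either fragment. The join is lossy.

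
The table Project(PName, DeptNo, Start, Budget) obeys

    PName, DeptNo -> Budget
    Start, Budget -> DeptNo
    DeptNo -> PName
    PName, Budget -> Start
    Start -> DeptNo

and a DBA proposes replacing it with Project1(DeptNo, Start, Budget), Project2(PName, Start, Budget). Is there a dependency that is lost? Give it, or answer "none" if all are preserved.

PName, DeptNo → Budget: restricted closure across fragments reaches Budget.
Start, Budget → DeptNo lies within Project1.
DeptNo → PName: restricted closure across fragments reaches PName.
PName, Budget → Start lies within Project2.
Start → DeptNo lies within Project1.
Every dependency is enforceable on the fragments, so the decomposition is dependency-preserving.

none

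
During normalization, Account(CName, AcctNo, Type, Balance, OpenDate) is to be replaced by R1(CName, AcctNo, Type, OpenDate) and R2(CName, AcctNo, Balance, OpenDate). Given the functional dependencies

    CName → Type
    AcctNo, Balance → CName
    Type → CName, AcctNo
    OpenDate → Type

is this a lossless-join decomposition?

Yes

Common attributes: R1 ∩ R2 = {CName, AcctNo, OpenDate}.
Closure of {CName, AcctNo, OpenDate}: CName → Type applies, adding Type. So (CName, AcctNo, OpenDate)⁺ = {CName, AcctNo, Type, OpenDate}.
This closure contains every attribute of R1, so R1 ∩ R2 → R1. The join is lossless.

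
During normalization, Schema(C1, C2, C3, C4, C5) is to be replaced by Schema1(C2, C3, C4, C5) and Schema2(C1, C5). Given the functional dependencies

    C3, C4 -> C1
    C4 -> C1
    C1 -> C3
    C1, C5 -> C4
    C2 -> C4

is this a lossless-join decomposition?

No

Common attributes: Schema1 ∩ Schema2 = {C5}.
No dependency enlarges {C5}, so (C5)⁺ = {C5}.
The closure contains neither all of Schema1 = {C2, C3, C4, C5} nor all of Schema2 = {C1, C5}, so the common attributes are not a superkey of either fragment. The join is lossy.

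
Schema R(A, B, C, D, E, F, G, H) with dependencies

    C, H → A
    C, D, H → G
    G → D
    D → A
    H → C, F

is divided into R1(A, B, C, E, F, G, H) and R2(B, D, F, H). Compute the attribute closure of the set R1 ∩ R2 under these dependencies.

A, B, C, F, H

R1 ∩ R2 = {B, F, H}.
H → C, F applies, adding C
C, H → A applies, adding A
Closure: {A, B, C, F, H}.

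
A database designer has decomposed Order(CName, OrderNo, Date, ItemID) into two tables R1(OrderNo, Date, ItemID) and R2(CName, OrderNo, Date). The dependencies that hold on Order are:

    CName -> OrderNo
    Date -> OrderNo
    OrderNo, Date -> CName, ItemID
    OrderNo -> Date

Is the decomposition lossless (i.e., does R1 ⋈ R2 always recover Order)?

Yes

Common attributes: R1 ∩ R2 = {OrderNo, Date}.
Closure of {OrderNo, Date}: OrderNo, Date → CName, ItemID applies, adding CName, ItemID. So (OrderNo, Date)⁺ = {CName, OrderNo, Date, ItemID}.
This closure contains every attribute of R1, so R1 ∩ R2 → R1. The join is lossless.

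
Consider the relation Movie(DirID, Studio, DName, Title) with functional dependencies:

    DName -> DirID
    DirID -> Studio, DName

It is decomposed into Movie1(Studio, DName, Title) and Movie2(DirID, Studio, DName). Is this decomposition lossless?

Common attributes: Movie1 ∩ Movie2 = {Studio, DName}.
Closure of {Studio, DName}: DName → DirID applies, adding DirID. So (Studio, DName)⁺ = {DirID, Studio, DName}.
This closure contains every attribute of Movie2, so Movie1 ∩ Movie2 → Movie2. The join is lossless.

Yes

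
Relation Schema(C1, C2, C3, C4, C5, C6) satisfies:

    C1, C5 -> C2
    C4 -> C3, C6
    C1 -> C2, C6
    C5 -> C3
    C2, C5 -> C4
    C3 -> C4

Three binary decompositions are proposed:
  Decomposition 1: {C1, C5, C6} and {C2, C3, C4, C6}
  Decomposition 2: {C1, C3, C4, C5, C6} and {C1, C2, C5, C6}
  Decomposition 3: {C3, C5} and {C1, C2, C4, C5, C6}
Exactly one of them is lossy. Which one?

Decomposition 1: common = {C6}, closure = {C6} → lossy.
Decomposition 2: common = {C1, C5, C6}, closure = {C1, C2, C3, C4, C5, C6} → lossless.
Decomposition 3: common = {C5}, closure = {C3, C4, C5, C6} → lossless.

Decomposition 1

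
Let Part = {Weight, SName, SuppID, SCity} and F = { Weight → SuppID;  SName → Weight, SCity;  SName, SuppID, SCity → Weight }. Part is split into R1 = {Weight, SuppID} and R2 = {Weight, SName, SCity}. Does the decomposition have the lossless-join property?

Yes

Common attributes: R1 ∩ R2 = {Weight}.
Closure of {Weight}: Weight → SuppID applies, adding SuppID. So (Weight)⁺ = {Weight, SuppID}.
This closure contains every attribute of R1, so R1 ∩ R2 → R1. The join is lossless.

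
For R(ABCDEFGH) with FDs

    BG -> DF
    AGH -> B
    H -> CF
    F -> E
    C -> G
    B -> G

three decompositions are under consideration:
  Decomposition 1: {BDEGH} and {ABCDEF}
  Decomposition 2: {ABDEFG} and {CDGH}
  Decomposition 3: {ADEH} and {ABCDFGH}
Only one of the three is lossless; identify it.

Decomposition 3

Decomposition 1: common = {BDE}, closure = {BDEFG} → lossy.
Decomposition 2: common = {DG}, closure = {DG} → lossy.
Decomposition 3: common = {ADH}, closure = {ABCDEFGH} → lossless.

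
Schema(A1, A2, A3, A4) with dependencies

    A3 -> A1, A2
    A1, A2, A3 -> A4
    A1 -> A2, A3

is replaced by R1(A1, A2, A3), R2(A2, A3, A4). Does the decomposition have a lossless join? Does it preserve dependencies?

Lossless test: (A2, A3)⁺ = {A1, A2, A3, A4}, which contains all of one fragment — lossless.
Dependency preservation: A1, A2, A3 → A4 is not contained in any single fragment, but the restricted closure of its left-hand side across the fragments still reaches the right-hand side; the remaining FDs each lie inside some fragment. All dependencies are preserved.

lossless and dependency-preserving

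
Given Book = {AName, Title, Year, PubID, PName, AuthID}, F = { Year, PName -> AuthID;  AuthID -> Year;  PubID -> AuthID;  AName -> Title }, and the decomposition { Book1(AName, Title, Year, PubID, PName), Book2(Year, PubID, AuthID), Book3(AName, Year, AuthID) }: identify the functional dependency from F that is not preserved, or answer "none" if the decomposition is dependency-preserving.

Check Year, PName → AuthID: no single fragment contains all of {Year, PName, AuthID}, and the restricted closure of {Year, PName} across the fragments never reaches {AuthID}.
AuthID → Year is preserved.
PubID → AuthID is preserved.
AName → Title is preserved.

Year, PName -> AuthID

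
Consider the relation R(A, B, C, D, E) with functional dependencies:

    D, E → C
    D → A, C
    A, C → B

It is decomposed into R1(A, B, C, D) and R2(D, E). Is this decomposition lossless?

Yes

Common attributes: R1 ∩ R2 = {D}.
Closure of {D}: D → A, C applies, adding A, C; A, C → B applies, adding B. So (D)⁺ = {A, B, C, D}.
This closure contains every attribute of R1, so R1 ∩ R2 → R1. The join is lossless.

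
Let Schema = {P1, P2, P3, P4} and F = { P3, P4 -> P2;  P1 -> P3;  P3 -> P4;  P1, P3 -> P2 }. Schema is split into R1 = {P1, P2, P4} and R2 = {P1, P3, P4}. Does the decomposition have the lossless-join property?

Yes

Common attributes: R1 ∩ R2 = {P1, P4}.
Closure of {P1, P4}: P1 → P3 applies, adding P3; P1, P3 → P2 applies, adding P2. So (P1, P4)⁺ = {P1, P2, P3, P4}.
This closure contains every attribute of R1, so R1 ∩ R2 → R1. The join is lossless.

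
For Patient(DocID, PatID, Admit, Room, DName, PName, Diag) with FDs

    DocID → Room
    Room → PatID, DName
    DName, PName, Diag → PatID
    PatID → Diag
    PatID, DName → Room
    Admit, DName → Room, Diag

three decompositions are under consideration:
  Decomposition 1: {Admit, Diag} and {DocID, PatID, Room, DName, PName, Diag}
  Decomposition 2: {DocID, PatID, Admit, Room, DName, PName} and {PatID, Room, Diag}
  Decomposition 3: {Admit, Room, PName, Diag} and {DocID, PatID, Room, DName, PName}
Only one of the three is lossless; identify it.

Decomposition 2

Decomposition 1: common = {Diag}, closure = {Diag} → lossy.
Decomposition 2: common = {PatID, Room}, closure = {PatID, Room, DName, Diag} → lossless.
Decomposition 3: common = {Room, PName}, closure = {PatID, Room, DName, PName, Diag} → lossy.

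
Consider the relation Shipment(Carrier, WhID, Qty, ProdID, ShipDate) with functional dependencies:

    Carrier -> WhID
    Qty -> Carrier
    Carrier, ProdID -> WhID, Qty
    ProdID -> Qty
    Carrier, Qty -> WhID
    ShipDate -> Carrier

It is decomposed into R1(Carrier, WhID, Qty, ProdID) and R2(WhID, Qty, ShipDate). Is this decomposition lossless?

Common attributes: R1 ∩ R2 = {WhID, Qty}.
Closure of {WhID, Qty}: Qty → Carrier applies, adding Carrier. So (WhID, Qty)⁺ = {Carrier, WhID, Qty}.
The closure contains neither all of R1 = {Carrier, WhID, Qty, ProdID} nor all of R2 = {WhID, Qty, ShipDate}, so the common attributes are not a superkey of either fragment. The join is lossy.

No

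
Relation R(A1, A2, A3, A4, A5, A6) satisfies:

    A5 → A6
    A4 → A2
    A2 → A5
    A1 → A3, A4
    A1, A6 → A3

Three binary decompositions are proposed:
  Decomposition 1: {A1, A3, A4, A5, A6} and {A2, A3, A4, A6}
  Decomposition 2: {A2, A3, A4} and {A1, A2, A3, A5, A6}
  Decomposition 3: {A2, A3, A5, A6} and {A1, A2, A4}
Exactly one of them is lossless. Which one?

Decomposition 1

Decomposition 1: common = {A3, A4, A6}, closure = {A2, A3, A4, A5, A6} → lossless.
Decomposition 2: common = {A2, A3}, closure = {A2, A3, A5, A6} → lossy.
Decomposition 3: common = {A2}, closure = {A2, A5, A6} → lossy.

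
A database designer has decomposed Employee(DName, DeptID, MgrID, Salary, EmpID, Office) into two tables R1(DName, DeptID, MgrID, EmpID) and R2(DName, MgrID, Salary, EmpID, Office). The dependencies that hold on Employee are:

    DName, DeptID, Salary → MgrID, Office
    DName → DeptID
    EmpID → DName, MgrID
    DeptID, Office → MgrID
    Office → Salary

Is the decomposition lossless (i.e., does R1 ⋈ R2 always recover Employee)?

Yes

Common attributes: R1 ∩ R2 = {DName, MgrID, EmpID}.
Closure of {DName, MgrID, EmpID}: DName → DeptID applies, adding DeptID. So (DName, MgrID, EmpID)⁺ = {DName, DeptID, MgrID, EmpID}.
This closure contains every attribute of R1, so R1 ∩ R2 → R1. The join is lossless.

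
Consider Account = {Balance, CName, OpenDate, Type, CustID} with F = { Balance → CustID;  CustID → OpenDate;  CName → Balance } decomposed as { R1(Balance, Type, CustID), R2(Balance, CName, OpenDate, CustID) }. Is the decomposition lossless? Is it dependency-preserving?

lossy but dependency-preserving

Lossless test: (Balance, CustID)⁺ = {Balance, OpenDate, CustID}, which is a superkey of neither fragment — lossy.
Dependency preservation: every FD's attributes lie within a single fragment, so each can be enforced locally — preserved.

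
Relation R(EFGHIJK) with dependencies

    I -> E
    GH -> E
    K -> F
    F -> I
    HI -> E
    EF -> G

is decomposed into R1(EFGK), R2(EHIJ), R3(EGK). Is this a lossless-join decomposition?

Chase test. Columns are EFGHIJK; row i has aⱼ where attribute j ∈ Ri, else bᵢⱼ.
Initial tableau (one row per fragment):
  row 1: a1 a2 a3 b14 b15 b16 a7
  row 2: a1 b22 b23 a4 a5 a6 b27
  row 3: a1 b32 a3 b34 b35 b36 a7
Rows 1 and 3 agree on K; apply K→F and equate their F entries.
Rows 1 and 3 agree on F; apply F→I and equate their I entries.
No row becomes fully distinguished — the join is lossy.

No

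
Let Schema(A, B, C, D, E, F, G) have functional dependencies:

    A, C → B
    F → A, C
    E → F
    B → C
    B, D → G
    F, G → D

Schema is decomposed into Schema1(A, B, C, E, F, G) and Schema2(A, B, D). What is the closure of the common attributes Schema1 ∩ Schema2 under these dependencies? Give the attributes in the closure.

A, B, C

Schema1 ∩ Schema2 = {A, B}.
B → C applies, adding C
Closure: {A, B, C}.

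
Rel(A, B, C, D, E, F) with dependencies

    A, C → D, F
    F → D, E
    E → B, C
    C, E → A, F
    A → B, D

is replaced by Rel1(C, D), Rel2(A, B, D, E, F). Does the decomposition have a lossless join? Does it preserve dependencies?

lossy and not dependency-preserving

Lossless test: (D)⁺ = {D}, which is a superkey of neither fragment — lossy.
Dependency preservation: the restricted closure of {A, C} across the fragments never reaches {D, F}, so A, C → D, F cannot be enforced without a join — not preserved.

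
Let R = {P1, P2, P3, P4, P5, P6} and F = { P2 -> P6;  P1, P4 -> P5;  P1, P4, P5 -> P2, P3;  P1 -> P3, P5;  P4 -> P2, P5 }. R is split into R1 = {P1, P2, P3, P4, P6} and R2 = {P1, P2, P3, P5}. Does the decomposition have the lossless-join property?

Yes

Common attributes: R1 ∩ R2 = {P1, P2, P3}.
Closure of {P1, P2, P3}: P2 → P6 applies, adding P6; P1 → P3, P5 applies, adding P5. So (P1, P2, P3)⁺ = {P1, P2, P3, P5, P6}.
This closure contains every attribute of R2, so R1 ∩ R2 → R2. The join is lossless.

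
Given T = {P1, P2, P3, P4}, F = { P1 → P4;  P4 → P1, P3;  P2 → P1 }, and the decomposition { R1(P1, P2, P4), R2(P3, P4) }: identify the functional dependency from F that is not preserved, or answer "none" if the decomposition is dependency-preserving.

none

P1 → P4 lies within R1.
P4 → P1, P3: restricted closure across fragments reaches P1, P3.
P2 → P1 lies within R1.
Every dependency is enforceable on the fragments, so the decomposition is dependency-preserving.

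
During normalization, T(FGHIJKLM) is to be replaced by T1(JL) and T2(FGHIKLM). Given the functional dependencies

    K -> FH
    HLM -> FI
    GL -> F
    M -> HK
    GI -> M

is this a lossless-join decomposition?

Common attributes: T1 ∩ T2 = {L}.
No dependency enlarges {L}, so (L)⁺ = {L}.
The closure contains neither all of T1 = {JL} nor all of T2 = {FGHIKLM}, so the common attributes are not a superkey of either fragment. The join is lossy.

No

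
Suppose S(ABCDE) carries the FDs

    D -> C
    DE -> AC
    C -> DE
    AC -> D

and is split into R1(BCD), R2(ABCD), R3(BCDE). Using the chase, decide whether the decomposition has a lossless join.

Yes

Chase test. Columns are ABCDE; row i has aⱼ where attribute j ∈ Ri, else bᵢⱼ.
Initial tableau (one row per fragment):
  row 1: b11 a2 a3 a4 b15
  row 2: a1 a2 a3 a4 b25
  row 3: b31 a2 a3 a4 a5
Rows 1 and 2 agree on C; apply C→DE and equate their DE entries.
Rows 1 and 3 agree on C; apply C→DE and equate their DE entries.
Rows 1 and 2 agree on DE; apply DE→AC and equate their AC entries.
Rows 1 and 3 agree on DE; apply DE→AC and equate their AC entries.
Row 1 is now all distinguished symbols — the join is lossless.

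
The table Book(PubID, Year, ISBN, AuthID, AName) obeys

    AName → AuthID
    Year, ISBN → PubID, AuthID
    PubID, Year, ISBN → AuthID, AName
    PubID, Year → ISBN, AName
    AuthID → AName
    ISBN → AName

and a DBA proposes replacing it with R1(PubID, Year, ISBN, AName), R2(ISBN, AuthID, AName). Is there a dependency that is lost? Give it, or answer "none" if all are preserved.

AName → AuthID lies within R2.
Year, ISBN → PubID, AuthID: restricted closure across fragments reaches PubID, AuthID.
PubID, Year, ISBN → AuthID, AName: restricted closure across fragments reaches AuthID, AName.
PubID, Year → ISBN, AName lies within R1.
AuthID → AName lies within R2.
ISBN → AName lies within R1.
Every dependency is enforceable on the fragments, so the decomposition is dependency-preserving.

none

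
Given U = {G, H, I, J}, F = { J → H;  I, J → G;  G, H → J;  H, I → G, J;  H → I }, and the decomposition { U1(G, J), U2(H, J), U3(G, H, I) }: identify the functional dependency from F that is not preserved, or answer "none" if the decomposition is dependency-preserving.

none

J → H lies within U2.
I, J → G: restricted closure across fragments reaches G.
G, H → J: restricted closure across fragments reaches J.
H, I → G, J: restricted closure across fragments reaches G, J.
H → I lies within U3.
Every dependency is enforceable on the fragments, so the decomposition is dependency-preserving.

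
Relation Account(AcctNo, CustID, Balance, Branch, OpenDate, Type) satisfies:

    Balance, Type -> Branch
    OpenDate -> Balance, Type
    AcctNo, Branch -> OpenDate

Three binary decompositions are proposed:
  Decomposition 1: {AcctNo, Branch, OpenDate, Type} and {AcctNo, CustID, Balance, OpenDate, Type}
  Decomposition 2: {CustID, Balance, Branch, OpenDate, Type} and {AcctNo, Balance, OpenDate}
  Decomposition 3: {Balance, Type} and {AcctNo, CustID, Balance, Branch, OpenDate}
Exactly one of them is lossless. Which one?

Decomposition 1

Decomposition 1: common = {AcctNo, OpenDate, Type}, closure = {AcctNo, Balance, Branch, OpenDate, Type} → lossless.
Decomposition 2: common = {Balance, OpenDate}, closure = {Balance, Branch, OpenDate, Type} → lossy.
Decomposition 3: common = {Balance}, closure = {Balance} → lossy.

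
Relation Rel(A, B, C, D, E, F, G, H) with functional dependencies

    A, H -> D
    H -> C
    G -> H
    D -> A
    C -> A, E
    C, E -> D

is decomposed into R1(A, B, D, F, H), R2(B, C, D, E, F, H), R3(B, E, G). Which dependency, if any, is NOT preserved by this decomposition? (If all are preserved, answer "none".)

Check G → H: no single fragment contains all of {G, H}, and the restricted closure of {G} across the fragments never reaches {H}.
A, H → D is preserved.
H → C is preserved.
D → A is preserved.
C → A, E is preserved.
C, E → D is preserved.

G -> H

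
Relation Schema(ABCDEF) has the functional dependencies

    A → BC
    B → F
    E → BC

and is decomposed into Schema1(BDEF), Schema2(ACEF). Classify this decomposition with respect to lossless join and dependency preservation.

Lossless test: (EF)⁺ = {BCEF}, which is a superkey of neither fragment — lossy.
Dependency preservation: the restricted closure of {A} across the fragments never reaches {BC}, so A → BC cannot be enforced without a join — not preserved.

lossy and not dependency-preserving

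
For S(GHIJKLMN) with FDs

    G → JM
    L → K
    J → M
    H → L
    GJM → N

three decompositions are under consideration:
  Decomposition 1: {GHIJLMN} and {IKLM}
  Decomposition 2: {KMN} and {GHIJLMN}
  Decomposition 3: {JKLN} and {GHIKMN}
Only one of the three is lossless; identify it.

Decomposition 1: common = {ILM}, closure = {IKLM} → lossless.
Decomposition 2: common = {MN}, closure = {MN} → lossy.
Decomposition 3: common = {KN}, closure = {KN} → lossy.

Decomposition 1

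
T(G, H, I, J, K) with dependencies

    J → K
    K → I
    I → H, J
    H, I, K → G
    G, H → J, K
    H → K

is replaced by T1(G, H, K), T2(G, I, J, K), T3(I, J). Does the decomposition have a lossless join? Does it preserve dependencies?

lossless and dependency-preserving

Lossless test (chase): Rows 2 and 3 agree on J; apply J→K and equate their K entries. Rows 1 and 2 agree on K; apply K→I and equate their I entries. Rows 1 and 2 agree on I; apply I→H, J and equate their H, J entries. Rows 1 and 3 agree on I; apply I→H, J and equate their H, J entries. Rows 1 and 3 agree on H, I, K; apply H, I, K→G and equate their G entries. Row 1 is now all distinguished symbols — the join is lossless.
Dependency preservation: I → H, J; H, I, K → G; G, H → J, K are not contained in any single fragment, but the restricted closure of each left-hand side across the fragments still reaches the right-hand side; the remaining FDs each lie inside some fragment. All dependencies are preserved.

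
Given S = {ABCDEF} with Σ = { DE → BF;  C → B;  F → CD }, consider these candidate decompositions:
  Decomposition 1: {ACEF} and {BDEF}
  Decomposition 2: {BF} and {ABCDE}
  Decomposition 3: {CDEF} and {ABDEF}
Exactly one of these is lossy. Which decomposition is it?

Decomposition 1: common = {EF}, closure = {BCDEF} → lossless.
Decomposition 2: common = {B}, closure = {B} → lossy.
Decomposition 3: common = {DEF}, closure = {BCDEF} → lossless.

Decomposition 2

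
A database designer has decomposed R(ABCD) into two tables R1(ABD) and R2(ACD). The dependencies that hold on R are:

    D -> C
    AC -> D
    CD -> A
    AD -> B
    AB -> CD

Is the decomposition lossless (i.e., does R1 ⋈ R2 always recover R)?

Common attributes: R1 ∩ R2 = {AD}.
Closure of {AD}: D → C applies, adding C; AD → B applies, adding B. So (AD)⁺ = {ABCD}.
This closure contains every attribute of R1, so R1 ∩ R2 → R1. The join is lossless.

Yes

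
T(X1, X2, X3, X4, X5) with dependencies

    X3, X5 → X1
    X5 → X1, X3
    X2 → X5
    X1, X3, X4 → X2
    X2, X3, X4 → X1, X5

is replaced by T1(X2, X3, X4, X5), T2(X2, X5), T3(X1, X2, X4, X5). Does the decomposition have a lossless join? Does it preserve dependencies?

lossless but not dependency-preserving

Lossless test (chase): Rows 1 and 2 agree on X5; apply X5→X1, X3 and equate their X1, X3 entries. Rows 1 and 3 agree on X5; apply X5→X1, X3 and equate their X1, X3 entries. Row 1 is now all distinguished symbols — the join is lossless.
Dependency preservation: the restricted closure of {X1, X3, X4} across the fragments never reaches {X2}, so X1, X3, X4 → X2 cannot be enforced without a join — not preserved.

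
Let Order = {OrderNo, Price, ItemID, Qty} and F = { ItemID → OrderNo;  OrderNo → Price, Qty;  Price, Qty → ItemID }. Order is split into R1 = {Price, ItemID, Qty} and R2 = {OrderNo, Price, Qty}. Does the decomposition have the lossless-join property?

Yes

Common attributes: R1 ∩ R2 = {Price, Qty}.
Closure of {Price, Qty}: Price, Qty → ItemID applies, adding ItemID; ItemID → OrderNo applies, adding OrderNo. So (Price, Qty)⁺ = {OrderNo, Price, ItemID, Qty}.
This closure contains every attribute of R1, so R1 ∩ R2 → R1. The join is lossless.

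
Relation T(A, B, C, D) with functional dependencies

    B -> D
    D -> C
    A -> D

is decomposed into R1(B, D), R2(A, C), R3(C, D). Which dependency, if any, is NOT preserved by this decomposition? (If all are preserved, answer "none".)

A -> D

Check A → D: no single fragment contains all of {A, D}, and the restricted closure of {A} across the fragments never reaches {D}.
B → D is preserved.
D → C is preserved.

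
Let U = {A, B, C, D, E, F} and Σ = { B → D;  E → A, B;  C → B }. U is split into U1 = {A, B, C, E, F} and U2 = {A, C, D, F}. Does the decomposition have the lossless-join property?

Yes

Common attributes: U1 ∩ U2 = {A, C, F}.
Closure of {A, C, F}: C → B applies, adding B; B → D applies, adding D. So (A, C, F)⁺ = {A, B, C, D, F}.
This closure contains every attribute of U2, so U1 ∩ U2 → U2. The join is lossless.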